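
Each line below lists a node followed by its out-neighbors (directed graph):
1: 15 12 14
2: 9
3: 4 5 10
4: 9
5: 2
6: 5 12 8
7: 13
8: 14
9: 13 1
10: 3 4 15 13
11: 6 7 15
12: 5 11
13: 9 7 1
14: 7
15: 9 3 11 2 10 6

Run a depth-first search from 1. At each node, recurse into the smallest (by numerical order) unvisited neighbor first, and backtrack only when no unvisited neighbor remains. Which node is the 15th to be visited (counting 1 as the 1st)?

Visit 1
1 → 12
12 → 5
5 → 2
2 → 9
9 → 13
13 → 7
12 → 11
11 → 6
6 → 8
8 → 14
11 → 15
15 → 3
3 → 4
3 → 10

Visit order: 1, 12, 5, 2, 9, 13, 7, 11, 6, 8, 14, 15, 3, 4, 10

10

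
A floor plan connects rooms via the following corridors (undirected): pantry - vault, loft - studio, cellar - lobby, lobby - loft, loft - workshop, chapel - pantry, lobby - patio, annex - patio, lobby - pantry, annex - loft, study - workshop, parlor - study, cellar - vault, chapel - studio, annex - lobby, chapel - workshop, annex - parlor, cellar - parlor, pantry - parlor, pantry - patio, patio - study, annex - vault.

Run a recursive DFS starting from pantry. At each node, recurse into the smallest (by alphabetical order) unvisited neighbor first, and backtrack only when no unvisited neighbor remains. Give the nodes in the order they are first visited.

Visit pantry
pantry → chapel
chapel → studio
studio → loft
loft → annex
annex → lobby
lobby → cellar
cellar → parlor
parlor → study
study → patio
study → workshop
cellar → vault

pantry → chapel → studio → loft → annex → lobby → cellar → parlor → study → patio → workshop → vault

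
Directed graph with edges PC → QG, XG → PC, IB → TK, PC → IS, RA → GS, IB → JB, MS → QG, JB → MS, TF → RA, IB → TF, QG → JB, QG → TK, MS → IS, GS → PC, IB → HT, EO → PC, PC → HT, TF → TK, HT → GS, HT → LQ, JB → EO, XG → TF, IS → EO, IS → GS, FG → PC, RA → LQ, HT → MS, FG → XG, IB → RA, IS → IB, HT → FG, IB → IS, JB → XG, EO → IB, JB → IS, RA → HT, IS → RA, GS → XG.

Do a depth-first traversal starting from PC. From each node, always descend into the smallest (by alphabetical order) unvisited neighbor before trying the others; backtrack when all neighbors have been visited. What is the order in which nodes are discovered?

Visit PC
PC → HT
HT → FG
FG → XG
XG → TF
TF → RA
RA → GS
RA → LQ
TF → TK
HT → MS
MS → IS
IS → EO
EO → IB
IB → JB
MS → QG

PC, HT, FG, XG, TF, RA, GS, LQ, TK, MS, IS, EO, IB, JB, QG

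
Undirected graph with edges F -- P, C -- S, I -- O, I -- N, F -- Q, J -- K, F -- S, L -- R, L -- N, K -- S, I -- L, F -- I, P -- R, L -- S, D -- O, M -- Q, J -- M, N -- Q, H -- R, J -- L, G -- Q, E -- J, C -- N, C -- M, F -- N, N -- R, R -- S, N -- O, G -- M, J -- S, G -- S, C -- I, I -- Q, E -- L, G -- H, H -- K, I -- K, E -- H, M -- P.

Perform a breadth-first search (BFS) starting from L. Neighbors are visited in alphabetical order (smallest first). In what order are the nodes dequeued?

Visit L; enqueue E, I, J, N, R, S → queue [E, I, J, N, R, S]
Visit E; enqueue H → queue [I, J, N, R, S, H]
Visit I; enqueue C, F, K, O, Q → queue [J, N, R, S, H, C, F, K, O, Q]
Visit J; enqueue M → queue [N, R, S, H, C, F, K, O, Q, M]
Visit N → queue [R, S, H, C, F, K, O, Q, M]
Visit R; enqueue P → queue [S, H, C, F, K, O, Q, M, P]
Visit S; enqueue G → queue [H, C, F, K, O, Q, M, P, G]
Visit H → queue [C, F, K, O, Q, M, P, G]
Visit C → queue [F, K, O, Q, M, P, G]
Visit F → queue [K, O, Q, M, P, G]
Visit K → queue [O, Q, M, P, G]
Visit O; enqueue D → queue [Q, M, P, G, D]
Visit Q → queue [M, P, G, D]
Visit M → queue [P, G, D]
Visit P → queue [G, D]
Visit G → queue [D]
Visit D → queue []

L -> E -> I -> J -> N -> R -> S -> H -> C -> F -> K -> O -> Q -> M -> P -> G -> D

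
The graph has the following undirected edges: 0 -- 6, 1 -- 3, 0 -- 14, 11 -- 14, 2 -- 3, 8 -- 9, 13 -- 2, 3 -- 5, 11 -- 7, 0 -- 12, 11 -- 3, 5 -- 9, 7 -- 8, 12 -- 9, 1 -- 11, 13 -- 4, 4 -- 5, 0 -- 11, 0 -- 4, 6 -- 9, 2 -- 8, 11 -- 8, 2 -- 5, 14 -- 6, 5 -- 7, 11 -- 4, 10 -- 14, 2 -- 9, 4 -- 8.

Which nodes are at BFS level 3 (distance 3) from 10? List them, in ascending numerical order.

1, 3, 4, 7, 8, 9, 12

Level 0: 10
Level 1: 14
Level 2: 0, 6, 11
Level 3: 1, 3, 4, 7, 8, 9, 12
Level 4: 2, 5, 13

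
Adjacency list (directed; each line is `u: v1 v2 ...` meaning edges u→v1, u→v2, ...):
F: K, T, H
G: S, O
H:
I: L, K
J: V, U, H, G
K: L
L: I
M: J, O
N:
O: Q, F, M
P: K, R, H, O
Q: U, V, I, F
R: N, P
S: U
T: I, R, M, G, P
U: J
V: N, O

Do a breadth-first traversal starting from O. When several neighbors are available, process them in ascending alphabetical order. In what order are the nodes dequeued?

O, F, M, Q, H, K, T, J, I, U, V, L, G, P, R, N, S

Visit O; enqueue F, M, Q → queue [F, M, Q]
Visit F; enqueue H, K, T → queue [M, Q, H, K, T]
Visit M; enqueue J → queue [Q, H, K, T, J]
Visit Q; enqueue I, U, V → queue [H, K, T, J, I, U, V]
Visit H → queue [K, T, J, I, U, V]
Visit K; enqueue L → queue [T, J, I, U, V, L]
Visit T; enqueue G, P, R → queue [J, I, U, V, L, G, P, R]
Visit J → queue [I, U, V, L, G, P, R]
Visit I → queue [U, V, L, G, P, R]
Visit U → queue [V, L, G, P, R]
Visit V; enqueue N → queue [L, G, P, R, N]
Visit L → queue [G, P, R, N]
Visit G; enqueue S → queue [P, R, N, S]
Visit P → queue [R, N, S]
Visit R → queue [N, S]
Visit N → queue [S]
Visit S → queue []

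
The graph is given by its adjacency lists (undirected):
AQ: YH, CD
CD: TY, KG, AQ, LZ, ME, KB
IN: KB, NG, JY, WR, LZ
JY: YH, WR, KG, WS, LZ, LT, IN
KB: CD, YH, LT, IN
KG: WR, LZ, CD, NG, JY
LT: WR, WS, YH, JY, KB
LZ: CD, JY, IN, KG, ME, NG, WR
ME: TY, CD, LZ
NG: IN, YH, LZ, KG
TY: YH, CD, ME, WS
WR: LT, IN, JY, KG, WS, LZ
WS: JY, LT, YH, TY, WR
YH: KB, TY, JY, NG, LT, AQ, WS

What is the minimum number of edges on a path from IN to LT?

Level 0: IN
Level 1: JY, KB, LZ, NG, WR
Level 2: CD, KG, LT, ME, WS, YH
Level 3: AQ, TY
LT first appears at level 2.

2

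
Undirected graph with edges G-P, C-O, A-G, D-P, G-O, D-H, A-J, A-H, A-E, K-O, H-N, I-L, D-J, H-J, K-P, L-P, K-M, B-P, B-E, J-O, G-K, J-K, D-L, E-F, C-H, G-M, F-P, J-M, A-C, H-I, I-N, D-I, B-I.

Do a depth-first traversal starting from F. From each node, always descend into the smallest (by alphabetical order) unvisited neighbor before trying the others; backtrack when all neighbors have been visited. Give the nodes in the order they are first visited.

F → E → A → C → H → D → I → B → P → G → K → J → M → O → L → N

Visit F
F → E
E → A
A → C
C → H
H → D
D → I
I → B
B → P
P → G
G → K
K → J
J → M
J → O
P → L
I → N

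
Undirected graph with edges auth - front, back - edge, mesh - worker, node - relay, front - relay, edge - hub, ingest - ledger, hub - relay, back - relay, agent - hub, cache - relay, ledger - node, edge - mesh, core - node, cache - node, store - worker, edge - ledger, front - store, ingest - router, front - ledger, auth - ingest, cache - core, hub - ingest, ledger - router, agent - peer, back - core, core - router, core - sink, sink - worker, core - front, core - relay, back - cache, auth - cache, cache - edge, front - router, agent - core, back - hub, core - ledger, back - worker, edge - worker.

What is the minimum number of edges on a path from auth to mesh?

Level 0: auth
Level 1: cache, front, ingest
Level 2: back, core, edge, hub, ledger, node, relay, router, store
Level 3: agent, mesh, sink, worker
Level 4: peer
mesh first appears at level 3.

3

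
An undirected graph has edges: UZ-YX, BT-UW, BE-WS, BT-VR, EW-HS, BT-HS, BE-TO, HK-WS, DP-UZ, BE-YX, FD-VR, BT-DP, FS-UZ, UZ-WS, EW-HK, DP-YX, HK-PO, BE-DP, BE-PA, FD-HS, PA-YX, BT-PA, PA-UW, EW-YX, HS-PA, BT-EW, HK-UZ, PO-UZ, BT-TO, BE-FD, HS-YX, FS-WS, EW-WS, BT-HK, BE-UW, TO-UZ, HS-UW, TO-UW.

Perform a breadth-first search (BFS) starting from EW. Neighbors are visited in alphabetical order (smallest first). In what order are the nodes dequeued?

EW, BT, HK, HS, WS, YX, DP, PA, TO, UW, VR, PO, UZ, FD, BE, FS

Visit EW; enqueue BT, HK, HS, WS, YX → queue [BT, HK, HS, WS, YX]
Visit BT; enqueue DP, PA, TO, UW, VR → queue [HK, HS, WS, YX, DP, PA, TO, UW, VR]
Visit HK; enqueue PO, UZ → queue [HS, WS, YX, DP, PA, TO, UW, VR, PO, UZ]
Visit HS; enqueue FD → queue [WS, YX, DP, PA, TO, UW, VR, PO, UZ, FD]
Visit WS; enqueue BE, FS → queue [YX, DP, PA, TO, UW, VR, PO, UZ, FD, BE, FS]
Visit YX → queue [DP, PA, TO, UW, VR, PO, UZ, FD, BE, FS]
Visit DP → queue [PA, TO, UW, VR, PO, UZ, FD, BE, FS]
Visit PA → queue [TO, UW, VR, PO, UZ, FD, BE, FS]
Visit TO → queue [UW, VR, PO, UZ, FD, BE, FS]
Visit UW → queue [VR, PO, UZ, FD, BE, FS]
Visit VR → queue [PO, UZ, FD, BE, FS]
Visit PO → queue [UZ, FD, BE, FS]
Visit UZ → queue [FD, BE, FS]
Visit FD → queue [BE, FS]
Visit BE → queue [FS]
Visit FS → queue []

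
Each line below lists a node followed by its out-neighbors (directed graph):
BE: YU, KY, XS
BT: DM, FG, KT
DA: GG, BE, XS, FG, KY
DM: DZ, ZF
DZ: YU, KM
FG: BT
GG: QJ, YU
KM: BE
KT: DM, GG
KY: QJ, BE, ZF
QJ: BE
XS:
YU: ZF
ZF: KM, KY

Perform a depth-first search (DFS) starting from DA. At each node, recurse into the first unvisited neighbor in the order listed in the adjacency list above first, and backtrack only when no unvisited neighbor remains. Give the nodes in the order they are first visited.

DA GG QJ BE YU ZF KM KY XS FG BT DM DZ KT

Visit DA
DA → GG
GG → QJ
QJ → BE
BE → YU
YU → ZF
ZF → KM
ZF → KY
BE → XS
DA → FG
FG → BT
BT → DM
DM → DZ
BT → KT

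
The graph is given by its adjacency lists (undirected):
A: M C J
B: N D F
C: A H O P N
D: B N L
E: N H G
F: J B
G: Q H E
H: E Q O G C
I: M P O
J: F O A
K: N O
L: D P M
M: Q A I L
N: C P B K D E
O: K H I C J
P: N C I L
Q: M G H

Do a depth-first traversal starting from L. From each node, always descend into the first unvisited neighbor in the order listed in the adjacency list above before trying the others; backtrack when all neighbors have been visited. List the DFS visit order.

L -> D -> B -> N -> C -> A -> M -> Q -> G -> H -> E -> O -> K -> I -> P -> J -> F

Visit L
L → D
D → B
B → N
N → C
C → A
A → M
M → Q
Q → G
G → H
H → E
H → O
O → K
O → I
I → P
O → J
J → F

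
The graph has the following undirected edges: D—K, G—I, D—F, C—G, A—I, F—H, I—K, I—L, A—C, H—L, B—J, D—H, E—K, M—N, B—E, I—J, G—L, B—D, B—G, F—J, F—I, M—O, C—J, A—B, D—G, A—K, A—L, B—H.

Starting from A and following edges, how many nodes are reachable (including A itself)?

12

BFS from A visits: A, B, C, I, K, L, D, E, G, H, J, F
Reachable nodes: 12 of 15 total.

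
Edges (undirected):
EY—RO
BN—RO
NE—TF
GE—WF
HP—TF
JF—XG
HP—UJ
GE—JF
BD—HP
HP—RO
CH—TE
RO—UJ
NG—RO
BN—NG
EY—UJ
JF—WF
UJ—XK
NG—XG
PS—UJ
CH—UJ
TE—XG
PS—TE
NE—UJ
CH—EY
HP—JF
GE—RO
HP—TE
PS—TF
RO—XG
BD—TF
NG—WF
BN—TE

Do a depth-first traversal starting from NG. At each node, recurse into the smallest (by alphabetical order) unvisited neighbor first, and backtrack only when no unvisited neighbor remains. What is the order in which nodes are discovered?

NG, BN, RO, EY, CH, TE, HP, BD, TF, NE, UJ, PS, XK, JF, GE, WF, XG

Visit NG
NG → BN
BN → RO
RO → EY
EY → CH
CH → TE
TE → HP
HP → BD
BD → TF
TF → NE
NE → UJ
UJ → PS
UJ → XK
HP → JF
JF → GE
GE → WF
JF → XG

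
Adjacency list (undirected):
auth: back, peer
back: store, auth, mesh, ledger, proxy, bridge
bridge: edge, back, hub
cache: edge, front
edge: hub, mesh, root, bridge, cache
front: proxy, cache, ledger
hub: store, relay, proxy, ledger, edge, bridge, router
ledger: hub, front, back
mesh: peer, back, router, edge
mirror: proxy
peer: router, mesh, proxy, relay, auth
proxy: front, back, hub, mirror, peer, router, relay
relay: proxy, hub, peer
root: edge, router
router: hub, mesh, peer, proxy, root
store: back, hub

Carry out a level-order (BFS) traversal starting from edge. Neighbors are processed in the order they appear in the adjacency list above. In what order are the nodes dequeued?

Visit edge; enqueue hub, mesh, root, bridge, cache → queue [hub, mesh, root, bridge, cache]
Visit hub; enqueue store, relay, proxy, ledger, router → queue [mesh, root, bridge, cache, store, relay, proxy, ledger, router]
Visit mesh; enqueue peer, back → queue [root, bridge, cache, store, relay, proxy, ledger, router, peer, back]
Visit root → queue [bridge, cache, store, relay, proxy, ledger, router, peer, back]
Visit bridge → queue [cache, store, relay, proxy, ledger, router, peer, back]
Visit cache; enqueue front → queue [store, relay, proxy, ledger, router, peer, back, front]
Visit store → queue [relay, proxy, ledger, router, peer, back, front]
Visit relay → queue [proxy, ledger, router, peer, back, front]
Visit proxy; enqueue mirror → queue [ledger, router, peer, back, front, mirror]
Visit ledger → queue [router, peer, back, front, mirror]
Visit router → queue [peer, back, front, mirror]
Visit peer; enqueue auth → queue [back, front, mirror, auth]
Visit back → queue [front, mirror, auth]
Visit front → queue [mirror, auth]
Visit mirror → queue [auth]
Visit auth → queue []

edge hub mesh root bridge cache store relay proxy ledger router peer back front mirror auth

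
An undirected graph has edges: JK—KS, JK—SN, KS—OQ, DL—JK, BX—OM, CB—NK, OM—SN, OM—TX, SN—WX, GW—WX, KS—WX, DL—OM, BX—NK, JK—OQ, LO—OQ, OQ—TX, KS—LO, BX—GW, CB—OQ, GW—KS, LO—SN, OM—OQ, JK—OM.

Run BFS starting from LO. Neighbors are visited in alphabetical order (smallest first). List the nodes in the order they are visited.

LO KS OQ SN GW JK WX CB OM TX BX DL NK

Visit LO; enqueue KS, OQ, SN → queue [KS, OQ, SN]
Visit KS; enqueue GW, JK, WX → queue [OQ, SN, GW, JK, WX]
Visit OQ; enqueue CB, OM, TX → queue [SN, GW, JK, WX, CB, OM, TX]
Visit SN → queue [GW, JK, WX, CB, OM, TX]
Visit GW; enqueue BX → queue [JK, WX, CB, OM, TX, BX]
Visit JK; enqueue DL → queue [WX, CB, OM, TX, BX, DL]
Visit WX → queue [CB, OM, TX, BX, DL]
Visit CB; enqueue NK → queue [OM, TX, BX, DL, NK]
Visit OM → queue [TX, BX, DL, NK]
Visit TX → queue [BX, DL, NK]
Visit BX → queue [DL, NK]
Visit DL → queue [NK]
Visit NK → queue []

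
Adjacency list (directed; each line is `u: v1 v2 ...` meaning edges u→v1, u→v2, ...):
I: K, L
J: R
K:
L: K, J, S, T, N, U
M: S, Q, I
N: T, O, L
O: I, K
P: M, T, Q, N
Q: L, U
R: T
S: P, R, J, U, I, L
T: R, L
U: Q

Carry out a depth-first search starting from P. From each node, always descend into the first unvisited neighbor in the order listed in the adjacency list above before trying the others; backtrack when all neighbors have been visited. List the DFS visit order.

P -> M -> S -> R -> T -> L -> K -> J -> N -> O -> I -> U -> Q

Visit P
P → M
M → S
S → R
R → T
T → L
L → K
L → J
L → N
N → O
O → I
L → U
U → Q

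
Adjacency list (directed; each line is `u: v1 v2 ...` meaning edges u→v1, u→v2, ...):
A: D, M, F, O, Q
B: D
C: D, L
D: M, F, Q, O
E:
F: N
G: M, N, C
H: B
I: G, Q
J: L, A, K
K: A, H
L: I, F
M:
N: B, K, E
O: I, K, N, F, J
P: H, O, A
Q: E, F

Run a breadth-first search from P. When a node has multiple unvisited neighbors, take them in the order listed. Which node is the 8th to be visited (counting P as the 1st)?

Visit P; enqueue H, O, A → queue [H, O, A]
Visit H; enqueue B → queue [O, A, B]
Visit O; enqueue I, K, N, F, J → queue [A, B, I, K, N, F, J]
Visit A; enqueue D, M, Q → queue [B, I, K, N, F, J, D, M, Q]
Visit B → queue [I, K, N, F, J, D, M, Q]
Visit I; enqueue G → queue [K, N, F, J, D, M, Q, G]
Visit K → queue [N, F, J, D, M, Q, G]
Visit N; enqueue E → queue [F, J, D, M, Q, G, E]
Visit F → queue [J, D, M, Q, G, E]
Visit J; enqueue L → queue [D, M, Q, G, E, L]
Visit D → queue [M, Q, G, E, L]
Visit M → queue [Q, G, E, L]
Visit Q → queue [G, E, L]
Visit G; enqueue C → queue [E, L, C]
Visit E → queue [L, C]
Visit L → queue [C]
Visit C → queue []

Visit order: P, H, O, A, B, I, K, N, F, J, D, M, Q, G, E, L, C

N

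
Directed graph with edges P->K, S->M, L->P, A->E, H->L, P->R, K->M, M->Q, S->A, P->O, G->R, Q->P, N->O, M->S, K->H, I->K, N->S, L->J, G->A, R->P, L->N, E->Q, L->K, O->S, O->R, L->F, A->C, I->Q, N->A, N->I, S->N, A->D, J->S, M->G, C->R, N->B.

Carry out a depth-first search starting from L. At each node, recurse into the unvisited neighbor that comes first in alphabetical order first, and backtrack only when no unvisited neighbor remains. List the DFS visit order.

Visit L
L → F
L → J
J → S
S → A
A → C
C → R
R → P
P → K
K → H
K → M
M → G
M → Q
P → O
A → D
A → E
S → N
N → B
N → I

L F J S A C R P K H M G Q O D E N B I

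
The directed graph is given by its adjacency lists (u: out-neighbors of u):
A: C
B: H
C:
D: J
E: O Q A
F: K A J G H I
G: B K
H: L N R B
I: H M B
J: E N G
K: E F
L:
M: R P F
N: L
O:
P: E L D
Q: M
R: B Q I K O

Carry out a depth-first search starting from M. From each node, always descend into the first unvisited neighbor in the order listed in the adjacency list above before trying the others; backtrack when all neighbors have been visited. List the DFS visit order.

M, R, B, H, L, N, Q, I, K, E, O, A, C, F, J, G, P, D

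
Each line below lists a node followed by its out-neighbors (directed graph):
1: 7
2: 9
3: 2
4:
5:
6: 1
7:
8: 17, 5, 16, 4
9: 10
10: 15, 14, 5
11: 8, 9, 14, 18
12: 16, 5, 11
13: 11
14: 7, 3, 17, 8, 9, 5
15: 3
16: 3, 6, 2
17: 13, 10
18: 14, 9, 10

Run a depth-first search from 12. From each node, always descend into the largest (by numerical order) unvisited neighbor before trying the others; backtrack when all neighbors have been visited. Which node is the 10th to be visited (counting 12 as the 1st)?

15

Visit 12
12 → 16
16 → 6
6 → 1
1 → 7
16 → 3
3 → 2
2 → 9
9 → 10
10 → 15
10 → 14
14 → 17
17 → 13
13 → 11
11 → 18
11 → 8
8 → 5
8 → 4

Visit order: 12, 16, 6, 1, 7, 3, 2, 9, 10, 15, 14, 17, 13, 11, 18, 8, 5, 4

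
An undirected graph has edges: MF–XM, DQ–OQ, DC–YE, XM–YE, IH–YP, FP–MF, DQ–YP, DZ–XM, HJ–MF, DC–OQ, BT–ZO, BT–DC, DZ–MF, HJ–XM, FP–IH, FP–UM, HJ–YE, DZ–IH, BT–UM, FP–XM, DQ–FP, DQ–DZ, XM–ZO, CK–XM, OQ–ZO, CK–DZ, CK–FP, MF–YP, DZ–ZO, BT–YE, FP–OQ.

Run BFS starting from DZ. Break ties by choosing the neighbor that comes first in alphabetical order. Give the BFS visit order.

DZ CK DQ IH MF XM ZO FP OQ YP HJ YE BT UM DC

Visit DZ; enqueue CK, DQ, IH, MF, XM, ZO → queue [CK, DQ, IH, MF, XM, ZO]
Visit CK; enqueue FP → queue [DQ, IH, MF, XM, ZO, FP]
Visit DQ; enqueue OQ, YP → queue [IH, MF, XM, ZO, FP, OQ, YP]
Visit IH → queue [MF, XM, ZO, FP, OQ, YP]
Visit MF; enqueue HJ → queue [XM, ZO, FP, OQ, YP, HJ]
Visit XM; enqueue YE → queue [ZO, FP, OQ, YP, HJ, YE]
Visit ZO; enqueue BT → queue [FP, OQ, YP, HJ, YE, BT]
Visit FP; enqueue UM → queue [OQ, YP, HJ, YE, BT, UM]
Visit OQ; enqueue DC → queue [YP, HJ, YE, BT, UM, DC]
Visit YP → queue [HJ, YE, BT, UM, DC]
Visit HJ → queue [YE, BT, UM, DC]
Visit YE → queue [BT, UM, DC]
Visit BT → queue [UM, DC]
Visit UM → queue [DC]
Visit DC → queue []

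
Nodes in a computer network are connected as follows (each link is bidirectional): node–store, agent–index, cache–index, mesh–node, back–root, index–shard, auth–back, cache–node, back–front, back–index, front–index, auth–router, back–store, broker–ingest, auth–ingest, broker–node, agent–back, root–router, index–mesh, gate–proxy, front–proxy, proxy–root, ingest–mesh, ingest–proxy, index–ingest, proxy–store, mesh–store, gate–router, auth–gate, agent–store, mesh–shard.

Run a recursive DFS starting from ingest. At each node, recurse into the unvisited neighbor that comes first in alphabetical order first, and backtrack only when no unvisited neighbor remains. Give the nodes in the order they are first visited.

ingest, auth, back, agent, index, cache, node, broker, mesh, shard, store, proxy, front, gate, router, root

Visit ingest
ingest → auth
auth → back
back → agent
agent → index
index → cache
cache → node
node → broker
node → mesh
mesh → shard
mesh → store
store → proxy
proxy → front
proxy → gate
gate → router
router → root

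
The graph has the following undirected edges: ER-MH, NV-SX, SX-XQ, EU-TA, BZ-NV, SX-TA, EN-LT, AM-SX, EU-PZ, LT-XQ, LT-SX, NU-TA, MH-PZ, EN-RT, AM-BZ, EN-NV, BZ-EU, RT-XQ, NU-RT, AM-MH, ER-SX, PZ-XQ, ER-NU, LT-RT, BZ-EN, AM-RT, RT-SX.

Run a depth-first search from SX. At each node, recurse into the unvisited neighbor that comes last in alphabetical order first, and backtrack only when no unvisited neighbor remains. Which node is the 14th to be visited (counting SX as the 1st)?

LT

Visit SX
SX → XQ
XQ → RT
RT → NU
NU → TA
TA → EU
EU → PZ
PZ → MH
MH → ER
MH → AM
AM → BZ
BZ → NV
NV → EN
EN → LT

Visit order: SX, XQ, RT, NU, TA, EU, PZ, MH, ER, AM, BZ, NV, EN, LT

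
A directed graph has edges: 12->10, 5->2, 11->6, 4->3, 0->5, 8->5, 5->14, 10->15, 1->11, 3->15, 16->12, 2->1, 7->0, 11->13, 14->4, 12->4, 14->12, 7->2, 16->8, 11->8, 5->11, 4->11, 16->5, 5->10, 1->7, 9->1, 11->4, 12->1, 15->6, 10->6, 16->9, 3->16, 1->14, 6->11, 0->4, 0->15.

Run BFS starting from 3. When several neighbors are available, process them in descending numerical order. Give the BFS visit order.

Visit 3; enqueue 16, 15 → queue [16, 15]
Visit 16; enqueue 12, 9, 8, 5 → queue [15, 12, 9, 8, 5]
Visit 15; enqueue 6 → queue [12, 9, 8, 5, 6]
Visit 12; enqueue 10, 4, 1 → queue [9, 8, 5, 6, 10, 4, 1]
Visit 9 → queue [8, 5, 6, 10, 4, 1]
Visit 8 → queue [5, 6, 10, 4, 1]
Visit 5; enqueue 14, 11, 2 → queue [6, 10, 4, 1, 14, 11, 2]
Visit 6 → queue [10, 4, 1, 14, 11, 2]
Visit 10 → queue [4, 1, 14, 11, 2]
Visit 4 → queue [1, 14, 11, 2]
Visit 1; enqueue 7 → queue [14, 11, 2, 7]
Visit 14 → queue [11, 2, 7]
Visit 11; enqueue 13 → queue [2, 7, 13]
Visit 2 → queue [7, 13]
Visit 7; enqueue 0 → queue [13, 0]
Visit 13 → queue [0]
Visit 0 → queue []

3 → 16 → 15 → 12 → 9 → 8 → 5 → 6 → 10 → 4 → 1 → 14 → 11 → 2 → 7 → 13 → 0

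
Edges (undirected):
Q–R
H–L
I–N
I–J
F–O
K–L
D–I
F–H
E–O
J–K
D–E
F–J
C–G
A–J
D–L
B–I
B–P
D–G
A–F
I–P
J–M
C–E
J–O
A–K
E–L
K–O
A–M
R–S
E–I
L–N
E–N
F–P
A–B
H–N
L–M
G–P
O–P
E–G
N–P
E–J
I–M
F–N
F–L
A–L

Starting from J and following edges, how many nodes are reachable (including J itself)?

16

BFS from J visits: J, O, M, K, I, F, E, A, P, L, N, D, B, H, G, C
Reachable nodes: 16 of 19 total.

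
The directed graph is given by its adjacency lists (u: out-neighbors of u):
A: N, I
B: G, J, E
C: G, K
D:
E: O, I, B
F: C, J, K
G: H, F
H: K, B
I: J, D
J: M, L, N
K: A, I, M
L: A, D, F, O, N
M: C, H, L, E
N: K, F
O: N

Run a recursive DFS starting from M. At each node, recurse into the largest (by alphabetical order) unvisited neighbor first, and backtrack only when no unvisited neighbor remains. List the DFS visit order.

Visit M
M → L
L → O
O → N
N → K
K → I
I → J
I → D
K → A
N → F
F → C
C → G
G → H
H → B
B → E

M L O N K I J D A F C G H B E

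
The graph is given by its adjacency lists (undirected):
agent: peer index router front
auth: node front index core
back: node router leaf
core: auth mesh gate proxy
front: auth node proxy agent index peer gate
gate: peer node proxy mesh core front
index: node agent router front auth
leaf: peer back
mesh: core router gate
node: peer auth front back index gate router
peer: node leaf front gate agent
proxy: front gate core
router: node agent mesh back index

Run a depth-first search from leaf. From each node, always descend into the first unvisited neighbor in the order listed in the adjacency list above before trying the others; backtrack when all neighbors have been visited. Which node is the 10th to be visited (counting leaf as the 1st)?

router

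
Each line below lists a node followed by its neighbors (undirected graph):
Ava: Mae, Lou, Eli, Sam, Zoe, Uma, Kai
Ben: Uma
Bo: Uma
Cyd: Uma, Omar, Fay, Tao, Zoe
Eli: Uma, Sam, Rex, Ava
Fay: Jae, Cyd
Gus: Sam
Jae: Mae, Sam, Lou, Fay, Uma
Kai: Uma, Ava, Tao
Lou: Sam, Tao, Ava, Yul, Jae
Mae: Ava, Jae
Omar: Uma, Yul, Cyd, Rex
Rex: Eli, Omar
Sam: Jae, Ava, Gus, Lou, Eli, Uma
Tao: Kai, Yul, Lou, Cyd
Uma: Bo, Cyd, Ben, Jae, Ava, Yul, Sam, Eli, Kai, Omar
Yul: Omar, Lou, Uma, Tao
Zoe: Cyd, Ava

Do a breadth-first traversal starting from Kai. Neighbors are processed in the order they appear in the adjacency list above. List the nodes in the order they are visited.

Kai → Uma → Ava → Tao → Bo → Cyd → Ben → Jae → Yul → Sam → Eli → Omar → Mae → Lou → Zoe → Fay → Gus → Rex

Visit Kai; enqueue Uma, Ava, Tao → queue [Uma, Ava, Tao]
Visit Uma; enqueue Bo, Cyd, Ben, Jae, Yul, Sam, Eli, Omar → queue [Ava, Tao, Bo, Cyd, Ben, Jae, Yul, Sam, Eli, Omar]
Visit Ava; enqueue Mae, Lou, Zoe → queue [Tao, Bo, Cyd, Ben, Jae, Yul, Sam, Eli, Omar, Mae, Lou, Zoe]
Visit Tao → queue [Bo, Cyd, Ben, Jae, Yul, Sam, Eli, Omar, Mae, Lou, Zoe]
Visit Bo → queue [Cyd, Ben, Jae, Yul, Sam, Eli, Omar, Mae, Lou, Zoe]
Visit Cyd; enqueue Fay → queue [Ben, Jae, Yul, Sam, Eli, Omar, Mae, Lou, Zoe, Fay]
Visit Ben → queue [Jae, Yul, Sam, Eli, Omar, Mae, Lou, Zoe, Fay]
Visit Jae → queue [Yul, Sam, Eli, Omar, Mae, Lou, Zoe, Fay]
Visit Yul → queue [Sam, Eli, Omar, Mae, Lou, Zoe, Fay]
Visit Sam; enqueue Gus → queue [Eli, Omar, Mae, Lou, Zoe, Fay, Gus]
Visit Eli; enqueue Rex → queue [Omar, Mae, Lou, Zoe, Fay, Gus, Rex]
Visit Omar → queue [Mae, Lou, Zoe, Fay, Gus, Rex]
Visit Mae → queue [Lou, Zoe, Fay, Gus, Rex]
Visit Lou → queue [Zoe, Fay, Gus, Rex]
Visit Zoe → queue [Fay, Gus, Rex]
Visit Fay → queue [Gus, Rex]
Visit Gus → queue [Rex]
Visit Rex → queue []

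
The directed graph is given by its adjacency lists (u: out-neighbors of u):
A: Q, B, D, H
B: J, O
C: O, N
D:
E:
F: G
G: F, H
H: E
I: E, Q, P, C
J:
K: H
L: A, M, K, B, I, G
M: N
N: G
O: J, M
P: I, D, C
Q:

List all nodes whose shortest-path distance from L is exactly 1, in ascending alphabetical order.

A, B, G, I, K, M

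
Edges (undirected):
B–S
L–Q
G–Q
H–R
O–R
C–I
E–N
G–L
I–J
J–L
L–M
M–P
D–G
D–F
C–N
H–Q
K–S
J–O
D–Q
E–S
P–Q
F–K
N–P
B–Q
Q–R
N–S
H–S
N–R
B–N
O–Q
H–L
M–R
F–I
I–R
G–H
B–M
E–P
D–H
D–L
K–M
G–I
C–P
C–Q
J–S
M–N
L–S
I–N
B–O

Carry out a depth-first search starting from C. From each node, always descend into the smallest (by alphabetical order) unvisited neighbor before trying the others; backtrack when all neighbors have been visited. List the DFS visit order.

C → I → F → D → G → H → L → J → O → B → M → K → S → E → N → P → Q → R

Visit C
C → I
I → F
F → D
D → G
G → H
H → L
L → J
J → O
O → B
B → M
M → K
K → S
S → E
E → N
N → P
P → Q
Q → R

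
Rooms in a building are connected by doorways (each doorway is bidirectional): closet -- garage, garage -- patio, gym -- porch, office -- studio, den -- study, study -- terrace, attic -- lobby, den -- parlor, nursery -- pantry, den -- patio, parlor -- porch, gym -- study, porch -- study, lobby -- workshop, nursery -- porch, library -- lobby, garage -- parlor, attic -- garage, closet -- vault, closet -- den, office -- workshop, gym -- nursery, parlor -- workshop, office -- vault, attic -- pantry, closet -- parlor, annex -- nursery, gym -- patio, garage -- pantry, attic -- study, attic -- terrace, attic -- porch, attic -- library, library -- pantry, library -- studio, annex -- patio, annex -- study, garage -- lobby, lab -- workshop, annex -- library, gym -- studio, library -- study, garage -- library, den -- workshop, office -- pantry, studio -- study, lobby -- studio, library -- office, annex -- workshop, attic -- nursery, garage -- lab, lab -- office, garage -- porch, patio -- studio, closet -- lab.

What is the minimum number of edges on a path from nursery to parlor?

Level 0: nursery
Level 1: annex, attic, gym, pantry, porch
Level 2: garage, library, lobby, office, parlor, patio, studio, study, terrace, workshop
Level 3: closet, den, lab, vault
parlor first appears at level 2.

2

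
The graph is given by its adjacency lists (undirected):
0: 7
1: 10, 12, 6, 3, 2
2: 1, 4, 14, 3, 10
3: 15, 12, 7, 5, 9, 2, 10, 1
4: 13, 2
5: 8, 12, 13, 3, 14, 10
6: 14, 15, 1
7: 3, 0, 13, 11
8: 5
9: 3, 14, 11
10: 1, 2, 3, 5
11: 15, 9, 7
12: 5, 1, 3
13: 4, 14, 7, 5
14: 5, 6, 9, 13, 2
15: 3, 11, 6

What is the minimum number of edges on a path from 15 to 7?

2

Level 0: 15
Level 1: 3, 6, 11
Level 2: 1, 2, 5, 7, 9, 10, 12, 14
Level 3: 0, 4, 8, 13
7 first appears at level 2.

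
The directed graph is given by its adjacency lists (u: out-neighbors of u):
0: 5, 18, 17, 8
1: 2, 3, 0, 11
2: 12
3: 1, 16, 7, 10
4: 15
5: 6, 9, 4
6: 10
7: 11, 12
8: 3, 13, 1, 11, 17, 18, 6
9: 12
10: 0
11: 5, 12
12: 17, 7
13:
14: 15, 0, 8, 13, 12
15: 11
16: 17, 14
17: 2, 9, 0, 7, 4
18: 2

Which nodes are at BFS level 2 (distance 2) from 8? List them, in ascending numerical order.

0, 2, 4, 5, 7, 9, 10, 12, 16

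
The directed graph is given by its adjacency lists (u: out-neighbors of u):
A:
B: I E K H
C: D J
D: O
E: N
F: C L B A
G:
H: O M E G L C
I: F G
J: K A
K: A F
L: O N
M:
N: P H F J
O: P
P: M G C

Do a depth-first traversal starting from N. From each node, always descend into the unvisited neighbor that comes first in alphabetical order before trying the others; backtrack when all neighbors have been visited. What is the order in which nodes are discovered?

Visit N
N → F
F → A
F → B
B → E
B → H
H → C
C → D
D → O
O → P
P → G
P → M
C → J
J → K
H → L
B → I

N, F, A, B, E, H, C, D, O, P, G, M, J, K, L, I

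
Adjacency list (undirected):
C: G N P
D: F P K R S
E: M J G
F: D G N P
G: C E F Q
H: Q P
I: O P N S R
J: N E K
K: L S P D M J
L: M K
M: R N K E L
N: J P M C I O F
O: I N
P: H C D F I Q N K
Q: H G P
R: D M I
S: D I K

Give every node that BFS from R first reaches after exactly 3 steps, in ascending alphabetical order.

Level 0: R
Level 1: D, I, M
Level 2: E, F, K, L, N, O, P, S
Level 3: C, G, H, J, Q

C, G, H, J, Q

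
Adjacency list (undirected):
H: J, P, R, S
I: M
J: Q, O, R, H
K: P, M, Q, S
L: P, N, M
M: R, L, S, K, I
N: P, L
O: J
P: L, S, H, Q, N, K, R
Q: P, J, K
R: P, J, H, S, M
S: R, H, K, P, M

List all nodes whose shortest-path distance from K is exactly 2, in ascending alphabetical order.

H, I, J, L, N, R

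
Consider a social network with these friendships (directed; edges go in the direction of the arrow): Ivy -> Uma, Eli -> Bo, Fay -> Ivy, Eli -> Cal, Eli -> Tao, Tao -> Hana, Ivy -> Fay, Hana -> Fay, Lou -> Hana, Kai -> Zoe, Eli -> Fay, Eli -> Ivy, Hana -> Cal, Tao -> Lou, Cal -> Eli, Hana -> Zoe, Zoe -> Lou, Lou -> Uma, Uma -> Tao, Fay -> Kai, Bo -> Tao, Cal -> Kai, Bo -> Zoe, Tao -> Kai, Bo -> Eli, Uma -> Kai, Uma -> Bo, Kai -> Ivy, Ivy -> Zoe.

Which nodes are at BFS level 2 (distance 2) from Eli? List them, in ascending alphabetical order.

Hana, Kai, Lou, Uma, Zoe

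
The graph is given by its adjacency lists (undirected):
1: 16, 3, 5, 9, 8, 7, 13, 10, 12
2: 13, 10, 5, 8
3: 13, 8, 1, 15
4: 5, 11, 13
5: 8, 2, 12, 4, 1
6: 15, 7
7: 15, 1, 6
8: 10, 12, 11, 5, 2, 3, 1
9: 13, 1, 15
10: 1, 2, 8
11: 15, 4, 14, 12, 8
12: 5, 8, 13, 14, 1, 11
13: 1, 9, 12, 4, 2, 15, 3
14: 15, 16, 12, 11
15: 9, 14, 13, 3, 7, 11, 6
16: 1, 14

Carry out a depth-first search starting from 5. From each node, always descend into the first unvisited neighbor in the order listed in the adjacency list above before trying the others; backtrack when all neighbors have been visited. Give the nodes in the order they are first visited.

5, 8, 10, 1, 16, 14, 15, 9, 13, 12, 11, 4, 2, 3, 7, 6

Visit 5
5 → 8
8 → 10
10 → 1
1 → 16
16 → 14
14 → 15
15 → 9
9 → 13
13 → 12
12 → 11
11 → 4
13 → 2
13 → 3
15 → 7
7 → 6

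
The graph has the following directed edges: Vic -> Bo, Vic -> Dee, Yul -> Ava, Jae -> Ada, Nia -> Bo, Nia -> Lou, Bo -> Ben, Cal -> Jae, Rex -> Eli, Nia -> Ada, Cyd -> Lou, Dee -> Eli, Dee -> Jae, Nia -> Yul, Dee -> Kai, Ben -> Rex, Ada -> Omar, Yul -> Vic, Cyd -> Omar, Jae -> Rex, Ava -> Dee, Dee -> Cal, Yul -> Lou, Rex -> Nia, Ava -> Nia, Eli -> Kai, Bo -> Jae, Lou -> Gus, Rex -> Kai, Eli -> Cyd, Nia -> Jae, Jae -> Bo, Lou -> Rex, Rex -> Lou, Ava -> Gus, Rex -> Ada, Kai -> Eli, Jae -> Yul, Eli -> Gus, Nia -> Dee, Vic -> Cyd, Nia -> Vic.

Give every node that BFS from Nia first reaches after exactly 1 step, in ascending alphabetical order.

Level 0: Nia
Level 1: Ada, Bo, Dee, Jae, Lou, Vic, Yul
Level 2: Ava, Ben, Cal, Cyd, Eli, Gus, Kai, Omar, Rex

Ada, Bo, Dee, Jae, Lou, Vic, Yul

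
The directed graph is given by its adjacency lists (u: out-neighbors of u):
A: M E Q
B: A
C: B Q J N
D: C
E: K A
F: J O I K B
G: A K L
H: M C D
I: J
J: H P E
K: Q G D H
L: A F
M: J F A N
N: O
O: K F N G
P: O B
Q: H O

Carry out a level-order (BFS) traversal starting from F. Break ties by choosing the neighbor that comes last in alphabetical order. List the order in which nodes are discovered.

F, O, K, J, I, B, N, G, Q, H, D, P, E, A, L, M, C

Visit F; enqueue O, K, J, I, B → queue [O, K, J, I, B]
Visit O; enqueue N, G → queue [K, J, I, B, N, G]
Visit K; enqueue Q, H, D → queue [J, I, B, N, G, Q, H, D]
Visit J; enqueue P, E → queue [I, B, N, G, Q, H, D, P, E]
Visit I → queue [B, N, G, Q, H, D, P, E]
Visit B; enqueue A → queue [N, G, Q, H, D, P, E, A]
Visit N → queue [G, Q, H, D, P, E, A]
Visit G; enqueue L → queue [Q, H, D, P, E, A, L]
Visit Q → queue [H, D, P, E, A, L]
Visit H; enqueue M, C → queue [D, P, E, A, L, M, C]
Visit D → queue [P, E, A, L, M, C]
Visit P → queue [E, A, L, M, C]
Visit E → queue [A, L, M, C]
Visit A → queue [L, M, C]
Visit L → queue [M, C]
Visit M → queue [C]
Visit C → queue []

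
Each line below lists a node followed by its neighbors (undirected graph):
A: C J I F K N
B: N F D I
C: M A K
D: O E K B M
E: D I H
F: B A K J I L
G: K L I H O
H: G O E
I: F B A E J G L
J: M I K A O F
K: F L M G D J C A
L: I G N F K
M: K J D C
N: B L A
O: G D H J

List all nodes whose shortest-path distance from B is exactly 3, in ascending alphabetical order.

Level 0: B
Level 1: D, F, I, N
Level 2: A, E, G, J, K, L, M, O
Level 3: C, H

C, H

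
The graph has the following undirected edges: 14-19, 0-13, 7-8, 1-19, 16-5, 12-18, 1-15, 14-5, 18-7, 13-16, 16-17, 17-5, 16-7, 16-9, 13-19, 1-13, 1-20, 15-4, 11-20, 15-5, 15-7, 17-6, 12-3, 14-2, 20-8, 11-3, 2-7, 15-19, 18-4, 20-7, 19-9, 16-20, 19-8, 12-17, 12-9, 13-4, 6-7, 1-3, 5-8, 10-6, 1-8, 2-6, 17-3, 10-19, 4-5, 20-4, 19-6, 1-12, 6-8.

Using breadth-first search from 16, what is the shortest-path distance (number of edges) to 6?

2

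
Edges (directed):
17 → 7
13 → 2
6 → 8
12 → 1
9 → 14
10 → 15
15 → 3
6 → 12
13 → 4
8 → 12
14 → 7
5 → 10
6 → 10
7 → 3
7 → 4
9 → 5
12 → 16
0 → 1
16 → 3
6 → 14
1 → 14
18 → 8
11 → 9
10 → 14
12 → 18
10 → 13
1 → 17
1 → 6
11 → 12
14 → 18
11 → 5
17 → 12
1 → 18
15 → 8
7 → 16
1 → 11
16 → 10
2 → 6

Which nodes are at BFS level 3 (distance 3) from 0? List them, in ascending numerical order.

5, 7, 8, 9, 10, 12

Level 0: 0
Level 1: 1
Level 2: 6, 11, 14, 17, 18
Level 3: 5, 7, 8, 9, 10, 12
Level 4: 3, 4, 13, 15, 16
Level 5: 2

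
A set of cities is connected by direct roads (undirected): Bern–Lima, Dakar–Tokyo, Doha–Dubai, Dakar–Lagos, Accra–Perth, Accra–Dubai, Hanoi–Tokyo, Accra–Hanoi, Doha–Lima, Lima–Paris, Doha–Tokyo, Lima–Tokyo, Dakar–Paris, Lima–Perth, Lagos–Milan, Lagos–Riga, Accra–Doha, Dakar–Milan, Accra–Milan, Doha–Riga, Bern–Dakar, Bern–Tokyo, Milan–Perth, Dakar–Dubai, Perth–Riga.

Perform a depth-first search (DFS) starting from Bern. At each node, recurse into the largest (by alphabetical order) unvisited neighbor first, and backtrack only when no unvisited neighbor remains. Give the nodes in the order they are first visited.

Visit Bern
Bern → Tokyo
Tokyo → Lima
Lima → Perth
Perth → Riga
Riga → Lagos
Lagos → Milan
Milan → Dakar
Dakar → Paris
Dakar → Dubai
Dubai → Doha
Doha → Accra
Accra → Hanoi

Bern, Tokyo, Lima, Perth, Riga, Lagos, Milan, Dakar, Paris, Dubai, Doha, Accra, Hanoi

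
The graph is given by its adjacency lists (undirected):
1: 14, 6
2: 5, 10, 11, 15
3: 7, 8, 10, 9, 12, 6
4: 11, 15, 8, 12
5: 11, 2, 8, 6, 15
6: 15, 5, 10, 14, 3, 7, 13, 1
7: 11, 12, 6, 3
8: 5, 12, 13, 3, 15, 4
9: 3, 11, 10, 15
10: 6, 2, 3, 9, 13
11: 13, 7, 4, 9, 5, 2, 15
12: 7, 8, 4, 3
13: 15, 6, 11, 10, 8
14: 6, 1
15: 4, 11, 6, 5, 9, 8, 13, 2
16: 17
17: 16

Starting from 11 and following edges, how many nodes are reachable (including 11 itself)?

15

BFS from 11 visits: 11, 13, 7, 4, 9, 5, 2, 15, 6, 10, 8, 12, 3, 14, 1
Reachable nodes: 15 of 17 total.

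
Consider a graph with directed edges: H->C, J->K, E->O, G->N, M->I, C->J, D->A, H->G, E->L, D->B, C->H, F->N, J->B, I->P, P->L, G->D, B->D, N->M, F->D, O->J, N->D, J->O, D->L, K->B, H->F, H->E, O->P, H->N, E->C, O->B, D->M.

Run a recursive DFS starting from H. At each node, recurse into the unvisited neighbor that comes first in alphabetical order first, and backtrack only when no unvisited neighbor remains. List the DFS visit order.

Visit H
H → C
C → J
J → B
B → D
D → A
D → L
D → M
M → I
I → P
J → K
J → O
H → E
H → F
F → N
H → G

H, C, J, B, D, A, L, M, I, P, K, O, E, F, N, G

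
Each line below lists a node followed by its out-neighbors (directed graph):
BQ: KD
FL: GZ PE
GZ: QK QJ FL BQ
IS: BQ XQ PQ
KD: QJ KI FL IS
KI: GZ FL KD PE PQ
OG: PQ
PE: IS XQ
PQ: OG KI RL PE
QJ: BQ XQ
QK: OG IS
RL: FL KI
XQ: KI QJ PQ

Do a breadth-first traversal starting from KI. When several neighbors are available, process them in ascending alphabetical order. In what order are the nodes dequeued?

KI -> FL -> GZ -> KD -> PE -> PQ -> BQ -> QJ -> QK -> IS -> XQ -> OG -> RL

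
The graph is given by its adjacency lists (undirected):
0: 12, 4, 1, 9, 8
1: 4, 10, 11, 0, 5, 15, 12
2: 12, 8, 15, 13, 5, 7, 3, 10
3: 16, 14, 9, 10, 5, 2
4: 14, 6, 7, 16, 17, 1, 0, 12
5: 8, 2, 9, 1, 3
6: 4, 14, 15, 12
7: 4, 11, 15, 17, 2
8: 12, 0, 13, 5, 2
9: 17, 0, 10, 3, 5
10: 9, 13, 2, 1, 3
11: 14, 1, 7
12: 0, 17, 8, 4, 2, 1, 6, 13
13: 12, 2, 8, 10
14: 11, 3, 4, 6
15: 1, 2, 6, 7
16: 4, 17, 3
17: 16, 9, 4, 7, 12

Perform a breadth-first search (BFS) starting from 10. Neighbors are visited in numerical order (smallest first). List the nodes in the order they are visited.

10, 1, 2, 3, 9, 13, 0, 4, 5, 11, 12, 15, 7, 8, 14, 16, 17, 6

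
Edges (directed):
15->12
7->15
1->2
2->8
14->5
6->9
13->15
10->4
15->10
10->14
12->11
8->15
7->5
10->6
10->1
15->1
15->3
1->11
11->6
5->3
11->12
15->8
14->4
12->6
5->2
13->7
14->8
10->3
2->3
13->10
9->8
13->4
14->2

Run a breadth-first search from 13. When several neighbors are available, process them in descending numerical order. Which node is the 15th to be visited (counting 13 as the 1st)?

9

Visit 13; enqueue 15, 10, 7, 4 → queue [15, 10, 7, 4]
Visit 15; enqueue 12, 8, 3, 1 → queue [10, 7, 4, 12, 8, 3, 1]
Visit 10; enqueue 14, 6 → queue [7, 4, 12, 8, 3, 1, 14, 6]
Visit 7; enqueue 5 → queue [4, 12, 8, 3, 1, 14, 6, 5]
Visit 4 → queue [12, 8, 3, 1, 14, 6, 5]
Visit 12; enqueue 11 → queue [8, 3, 1, 14, 6, 5, 11]
Visit 8 → queue [3, 1, 14, 6, 5, 11]
Visit 3 → queue [1, 14, 6, 5, 11]
Visit 1; enqueue 2 → queue [14, 6, 5, 11, 2]
Visit 14 → queue [6, 5, 11, 2]
Visit 6; enqueue 9 → queue [5, 11, 2, 9]
Visit 5 → queue [11, 2, 9]
Visit 11 → queue [2, 9]
Visit 2 → queue [9]
Visit 9 → queue []

Visit order: 13, 15, 10, 7, 4, 12, 8, 3, 1, 14, 6, 5, 11, 2, 9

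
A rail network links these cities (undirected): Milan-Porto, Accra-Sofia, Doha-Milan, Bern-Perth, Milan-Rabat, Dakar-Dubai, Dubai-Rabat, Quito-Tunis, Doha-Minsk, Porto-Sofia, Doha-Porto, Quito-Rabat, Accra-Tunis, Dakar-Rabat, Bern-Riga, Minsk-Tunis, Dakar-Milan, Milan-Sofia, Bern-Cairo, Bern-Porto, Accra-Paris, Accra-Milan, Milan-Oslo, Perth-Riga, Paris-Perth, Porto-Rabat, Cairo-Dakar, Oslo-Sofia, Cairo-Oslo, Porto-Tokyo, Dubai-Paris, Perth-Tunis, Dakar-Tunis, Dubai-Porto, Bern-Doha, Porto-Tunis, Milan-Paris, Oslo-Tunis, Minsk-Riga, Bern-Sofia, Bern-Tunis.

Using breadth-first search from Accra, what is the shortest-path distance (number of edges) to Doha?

2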